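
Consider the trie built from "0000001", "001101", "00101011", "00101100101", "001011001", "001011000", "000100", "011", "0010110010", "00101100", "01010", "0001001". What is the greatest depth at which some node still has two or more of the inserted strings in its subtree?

10

Equivalently: take the maximum, over all pairs, of their longest common prefix length.
e.g. "0010110010" and "00101100101" share the prefix "0010110010" of length 10; no pair shares a longer one.
Longest shared-prefix length: 10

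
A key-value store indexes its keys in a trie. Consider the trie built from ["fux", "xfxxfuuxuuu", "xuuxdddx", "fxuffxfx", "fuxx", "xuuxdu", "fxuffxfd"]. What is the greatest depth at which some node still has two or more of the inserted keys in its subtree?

7

The deepest shared node is where two words last agree before diverging.
e.g. "fxuffxfd" and "fxuffxfx" share the prefix "fxuffxf" of length 7; no pair shares a longer one.
Longest shared-prefix length: 7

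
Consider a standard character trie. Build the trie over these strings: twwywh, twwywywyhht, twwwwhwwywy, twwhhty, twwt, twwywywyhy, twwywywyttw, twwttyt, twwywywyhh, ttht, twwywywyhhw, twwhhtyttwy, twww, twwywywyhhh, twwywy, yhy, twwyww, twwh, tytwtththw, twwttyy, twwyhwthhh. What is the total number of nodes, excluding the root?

61

Count nodes per top-level branch (shared prefixes stored once):
  't'-branch (ttht, twwh, twwhhty, twwhhtyttwy, twwt, twwttyt, twwttyy, twww, twwwwhwwywy, twwyhwthhh, twwywh, twwyww, twwywy, twwywywyhh, twwywywyhhh, twwywywyhht, twwywywyhhw, twwywywyhy, twwywywyttw, tytwtththw): 58 nodes
  'y'-branch (yhy): 3 nodes
Sum: 61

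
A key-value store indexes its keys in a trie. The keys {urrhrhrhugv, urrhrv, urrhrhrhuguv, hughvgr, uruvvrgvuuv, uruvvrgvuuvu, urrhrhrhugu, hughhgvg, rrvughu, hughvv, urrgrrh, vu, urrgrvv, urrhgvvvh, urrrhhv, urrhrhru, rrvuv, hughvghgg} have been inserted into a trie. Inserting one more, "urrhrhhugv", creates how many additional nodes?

4

Walking "urrhrhhugv" from the root, the first 6 characters ("urrhrh") follow existing edges; "h" is the first miss.
So 10 − 6 = 4 new nodes.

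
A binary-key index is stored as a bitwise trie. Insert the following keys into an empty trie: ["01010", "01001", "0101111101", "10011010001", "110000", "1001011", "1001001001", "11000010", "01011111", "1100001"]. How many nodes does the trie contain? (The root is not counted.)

39

Trie structure (* marks end of a word):
(root)
├─ 0
│  └─ 1
│     └─ 0
│        ├─ 0
│        │  └─ 1 *
│        └─ 1
│           ├─ 0 *
│           └─ 1
│              └─ 1
│                 └─ 1
│                    └─ 1 *
│                       └─ 0
│                          └─ 1 *
└─ 1
   ├─ 0
   │  └─ 0
   │     └─ 1
   │        ├─ 0
   │        │  ├─ 0
   │        │  │  └─ 1
   │        │  │     └─ 0
   │        │  │        └─ 0
   │        │  │           └─ 1 *
   │        │  └─ 1
   │        │     └─ 1 *
   │        └─ 1
   │           └─ 0
   │              └─ 1
   │                 └─ 0
   │                    └─ 0
   │                       └─ 0
   │                          └─ 1 *
   └─ 1
      └─ 0
         └─ 0
            └─ 0
               └─ 0 *
                  └─ 1 *
                     └─ 0 *
Counting every labelled node above: 39.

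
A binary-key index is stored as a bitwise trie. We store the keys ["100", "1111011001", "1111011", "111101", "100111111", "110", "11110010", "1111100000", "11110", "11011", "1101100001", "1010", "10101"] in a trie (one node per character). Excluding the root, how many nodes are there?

38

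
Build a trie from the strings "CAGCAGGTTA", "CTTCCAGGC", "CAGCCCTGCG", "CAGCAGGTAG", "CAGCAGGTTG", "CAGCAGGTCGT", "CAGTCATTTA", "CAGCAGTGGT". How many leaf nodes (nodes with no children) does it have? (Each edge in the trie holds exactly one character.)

8

Leaves are exactly the stored words that no other stored word extends.
Those words: "CAGCAGGTAG", "CAGCAGGTCGT", "CAGCAGGTTA", "CAGCAGGTTG", "CAGCAGTGGT", "CAGCCCTGCG", "CAGTCATTTA", "CTTCCAGGC"
Leaf count: 8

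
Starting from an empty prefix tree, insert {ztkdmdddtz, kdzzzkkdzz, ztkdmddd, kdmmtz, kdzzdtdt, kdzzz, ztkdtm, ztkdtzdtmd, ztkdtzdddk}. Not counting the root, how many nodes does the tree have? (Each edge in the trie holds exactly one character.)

Insert word by word; a character creates a node only if that edge doesn't already exist:
  "ztkdmdddtz" → 10 new (z, t, k, d, m, d, d, d, t, z)
  "kdzzzkkdzz" → 10 new (k, d, z, z, z, k, k, d, z, z)
  "ztkdmddd" → prefix "ztkdmddd" already present; 0 new (none)
  "kdmmtz" → prefix "kd" already present; 4 new (m, m, t, z)
  "kdzzdtdt" → prefix "kdzz" already present; 4 new (d, t, d, t)
  "kdzzz" → prefix "kdzzz" already present; 0 new (none)
  "ztkdtm" → prefix "ztkd" already present; 2 new (t, m)
  "ztkdtzdtmd" → prefix "ztkdt" already present; 5 new (z, d, t, m, d)
  "ztkdtzdddk" → prefix "ztkdtzd" already present; 3 new (d, d, k)
Total nodes = 10 + 10 + 0 + 4 + 4 + 0 + 2 + 5 + 3 = 38

38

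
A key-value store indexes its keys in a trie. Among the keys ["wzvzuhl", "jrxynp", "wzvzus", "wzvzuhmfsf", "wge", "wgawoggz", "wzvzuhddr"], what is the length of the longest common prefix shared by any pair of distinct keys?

6

Equivalently: take the maximum, over all pairs, of their longest common prefix length.
e.g. "wzvzuhddr" and "wzvzuhl" share the prefix "wzvzuh" of length 6; no pair shares a longer one.
Longest shared-prefix length: 6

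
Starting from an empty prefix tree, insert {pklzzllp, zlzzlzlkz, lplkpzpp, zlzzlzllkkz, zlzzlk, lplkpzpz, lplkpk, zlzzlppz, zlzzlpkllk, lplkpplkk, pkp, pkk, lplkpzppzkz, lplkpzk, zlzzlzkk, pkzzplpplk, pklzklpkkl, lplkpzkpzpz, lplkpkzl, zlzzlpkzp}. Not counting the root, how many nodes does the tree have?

73

Trace insertions, counting only characters that open a new branch:
  "pklzzllp" → 8 new (p, k, l, z, z, l, l, p)
  "zlzzlzlkz" → 9 new (z, l, z, z, l, z, l, k, z)
  "lplkpzpp" → 8 new (l, p, l, k, p, z, p, p)
  "zlzzlzllkkz" → prefix "zlzzlzl" already present; 4 new (l, k, k, z)
  "zlzzlk" → prefix "zlzzl" already present; 1 new (k)
  "lplkpzpz" → prefix "lplkpzp" already present; 1 new (z)
  "lplkpk" → prefix "lplkp" already present; 1 new (k)
  "zlzzlppz" → prefix "zlzzl" already present; 3 new (p, p, z)
  "zlzzlpkllk" → prefix "zlzzlp" already present; 4 new (k, l, l, k)
  "lplkpplkk" → prefix "lplkp" already present; 4 new (p, l, k, k)
  "pkp" → prefix "pk" already present; 1 new (p)
  "pkk" → prefix "pk" already present; 1 new (k)
  "lplkpzppzkz" → prefix "lplkpzpp" already present; 3 new (z, k, z)
  "lplkpzk" → prefix "lplkpz" already present; 1 new (k)
  "zlzzlzkk" → prefix "zlzzlz" already present; 2 new (k, k)
  "pkzzplpplk" → prefix "pk" already present; 8 new (z, z, p, l, p, p, l, k)
  "pklzklpkkl" → prefix "pklz" already present; 6 new (k, l, p, k, k, l)
  "lplkpzkpzpz" → prefix "lplkpzk" already present; 4 new (p, z, p, z)
  "lplkpkzl" → prefix "lplkpk" already present; 2 new (z, l)
  "zlzzlpkzp" → prefix "zlzzlpk" already present; 2 new (z, p)
Total nodes = 8 + 9 + 8 + 4 + 1 + 1 + 1 + 3 + 4 + 4 + 1 + 1 + 3 + 1 + 2 + 8 + 6 + 4 + 2 + 2 = 73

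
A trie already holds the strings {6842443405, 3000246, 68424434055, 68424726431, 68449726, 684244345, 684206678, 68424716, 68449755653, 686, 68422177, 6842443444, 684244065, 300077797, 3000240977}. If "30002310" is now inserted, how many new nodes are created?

3

Walking "30002310" from the root, the first 5 characters ("30002") follow existing edges; "3" is the first miss.
Each of the 3 remaining characters creates one node.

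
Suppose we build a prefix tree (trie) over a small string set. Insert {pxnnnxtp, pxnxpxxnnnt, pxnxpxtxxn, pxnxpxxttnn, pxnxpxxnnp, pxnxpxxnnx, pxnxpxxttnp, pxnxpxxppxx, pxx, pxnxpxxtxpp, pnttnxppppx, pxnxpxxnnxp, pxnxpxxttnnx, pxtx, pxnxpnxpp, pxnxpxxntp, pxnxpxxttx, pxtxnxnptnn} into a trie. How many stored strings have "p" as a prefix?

18

Filter for entries beginning with "p":
Words under "p": pnttnxppppx, pxnnnxtp, pxnxpnxpp, pxnxpxtxxn, pxnxpxxnnnt, pxnxpxxnnp, pxnxpxxnnx, pxnxpxxnnxp, pxnxpxxntp, pxnxpxxppxx, pxnxpxxttnn, pxnxpxxttnnx, pxnxpxxttnp, pxnxpxxttx, pxnxpxxtxpp, pxtx, pxtxnxnptnn, pxx
Count: 18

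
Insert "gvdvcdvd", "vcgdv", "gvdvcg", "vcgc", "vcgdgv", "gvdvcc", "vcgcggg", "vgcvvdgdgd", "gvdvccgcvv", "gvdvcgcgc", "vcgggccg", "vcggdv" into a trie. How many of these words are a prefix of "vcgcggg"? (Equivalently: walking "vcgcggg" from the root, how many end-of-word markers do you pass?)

2

Walk "vcgcggg" from the root; an end-of-word marker is hit whenever a stored word is a prefix of "vcgcggg".
Prefixes of the query that are stored words: "vcgc", "vcgcggg"
Count: 2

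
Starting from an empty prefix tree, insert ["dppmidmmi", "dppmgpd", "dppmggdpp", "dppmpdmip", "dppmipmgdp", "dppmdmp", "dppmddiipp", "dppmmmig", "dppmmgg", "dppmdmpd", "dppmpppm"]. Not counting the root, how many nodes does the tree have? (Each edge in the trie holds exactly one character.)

44

Count nodes per top-level branch (shared prefixes stored once):
  'd'-branch (dppmddiipp, dppmdmp, dppmdmpd, dppmggdpp, dppmgpd, dppmidmmi, dppmipmgdp, dppmmgg, dppmmmig, dppmpdmip, dppmpppm): 44 nodes
Sum: 44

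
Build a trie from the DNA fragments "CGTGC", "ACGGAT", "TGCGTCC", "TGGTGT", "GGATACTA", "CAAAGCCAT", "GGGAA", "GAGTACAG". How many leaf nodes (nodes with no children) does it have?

8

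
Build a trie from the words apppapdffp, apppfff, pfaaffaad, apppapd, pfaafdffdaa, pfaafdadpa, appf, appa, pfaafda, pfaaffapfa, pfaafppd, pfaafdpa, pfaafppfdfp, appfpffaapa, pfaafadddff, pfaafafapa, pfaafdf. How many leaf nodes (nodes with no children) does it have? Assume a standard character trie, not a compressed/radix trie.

13

A leaf is a node with no children — equivalently, the end of a word that is not a proper prefix of any other stored word.
Those words: "appa", "appfpffaapa", "apppapdffp", "apppfff", "pfaafadddff", "pfaafafapa", "pfaafdadpa", "pfaafdffdaa", "pfaafdpa", "pfaaffaad", "pfaaffapfa", "pfaafppd", "pfaafppfdfp"
Leaf count: 13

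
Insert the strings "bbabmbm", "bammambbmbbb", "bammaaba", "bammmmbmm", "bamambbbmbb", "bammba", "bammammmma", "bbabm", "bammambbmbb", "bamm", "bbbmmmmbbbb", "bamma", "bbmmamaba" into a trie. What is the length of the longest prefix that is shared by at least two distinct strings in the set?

11

The deepest shared node is where two words last agree before diverging.
"bammambbmbb" and "bammambbmbbb" agree on "bammambbmbb" (11 characters) before diverging; nothing deeper is shared.
Longest shared-prefix length: 11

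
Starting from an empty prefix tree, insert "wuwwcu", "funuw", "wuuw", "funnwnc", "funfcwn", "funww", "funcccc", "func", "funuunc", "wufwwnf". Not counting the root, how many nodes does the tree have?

35

For each word, the new-node count is its length minus the longest prefix already in the trie:
  "wuwwcu" → 6 new (w, u, w, w, c, u)
  "funuw" → 5 new (f, u, n, u, w)
  "wuuw" → prefix "wu" already present; 2 new (u, w)
  "funnwnc" → prefix "fun" already present; 4 new (n, w, n, c)
  "funfcwn" → prefix "fun" already present; 4 new (f, c, w, n)
  "funww" → prefix "fun" already present; 2 new (w, w)
  "funcccc" → prefix "fun" already present; 4 new (c, c, c, c)
  "func" → prefix "func" already present; 0 new (none)
  "funuunc" → prefix "funu" already present; 3 new (u, n, c)
  "wufwwnf" → prefix "wu" already present; 5 new (f, w, w, n, f)
Total nodes = 6 + 5 + 2 + 4 + 4 + 2 + 4 + 0 + 3 + 5 = 35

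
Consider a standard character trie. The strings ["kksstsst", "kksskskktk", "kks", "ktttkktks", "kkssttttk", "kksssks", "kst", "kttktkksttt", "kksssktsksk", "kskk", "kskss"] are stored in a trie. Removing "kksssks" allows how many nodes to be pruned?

A node on "kksssks"'s path can go only if nothing else ends at it or branches off below it.
The suffix "s" (1 node) is used only by "kksssks"; the node for "kksssk" still has the child "t", so pruning stops there.
Nodes removed: 1

1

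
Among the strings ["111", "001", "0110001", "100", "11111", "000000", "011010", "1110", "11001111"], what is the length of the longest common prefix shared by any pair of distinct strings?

Equivalently: take the maximum, over all pairs, of their longest common prefix length.
"0110001" and "011010" agree on "0110" (4 characters) before diverging; nothing deeper is shared.
Longest shared-prefix length: 4

4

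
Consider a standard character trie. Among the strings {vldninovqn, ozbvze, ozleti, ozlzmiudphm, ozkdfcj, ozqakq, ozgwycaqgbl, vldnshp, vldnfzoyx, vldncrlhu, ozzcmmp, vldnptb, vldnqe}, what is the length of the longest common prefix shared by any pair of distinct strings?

The deepest shared node is where two words last agree before diverging.
e.g. "vldncrlhu" and "vldnfzoyx" share the prefix "vldn" of length 4; no pair shares a longer one.
Longest shared-prefix length: 4

4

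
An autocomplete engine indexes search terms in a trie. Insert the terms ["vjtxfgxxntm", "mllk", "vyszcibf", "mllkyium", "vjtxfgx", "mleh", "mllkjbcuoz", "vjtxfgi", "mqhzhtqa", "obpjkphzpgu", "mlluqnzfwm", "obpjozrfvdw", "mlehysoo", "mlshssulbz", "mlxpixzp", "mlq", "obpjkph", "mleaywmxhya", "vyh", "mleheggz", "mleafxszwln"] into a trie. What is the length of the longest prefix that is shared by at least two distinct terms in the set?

Look for the deepest trie node that still has at least two words in its subtree.
e.g. "obpjkph" and "obpjkphzpgu" share the prefix "obpjkph" of length 7; no pair shares a longer one.
Longest shared-prefix length: 7

7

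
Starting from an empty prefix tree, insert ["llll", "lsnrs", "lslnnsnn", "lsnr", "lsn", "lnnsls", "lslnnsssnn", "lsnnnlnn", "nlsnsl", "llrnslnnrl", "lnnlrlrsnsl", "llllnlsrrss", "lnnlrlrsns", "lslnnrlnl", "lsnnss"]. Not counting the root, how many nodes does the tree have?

63

For each word, the new-node count is its length minus the longest prefix already in the trie:
  "llll" → 4 new (l, l, l, l)
  "lsnrs" → prefix "l" already present; 4 new (s, n, r, s)
  "lslnnsnn" → prefix "ls" already present; 6 new (l, n, n, s, n, n)
  "lsnr" → prefix "lsnr" already present; 0 new (none)
  "lsn" → prefix "lsn" already present; 0 new (none)
  "lnnsls" → prefix "l" already present; 5 new (n, n, s, l, s)
  "lslnnsssnn" → prefix "lslnns" already present; 4 new (s, s, n, n)
  "lsnnnlnn" → prefix "lsn" already present; 5 new (n, n, l, n, n)
  "nlsnsl" → 6 new (n, l, s, n, s, l)
  "llrnslnnrl" → prefix "ll" already present; 8 new (r, n, s, l, n, n, r, l)
  "lnnlrlrsnsl" → prefix "lnn" already present; 8 new (l, r, l, r, s, n, s, l)
  "llllnlsrrss" → prefix "llll" already present; 7 new (n, l, s, r, r, s, s)
  "lnnlrlrsns" → prefix "lnnlrlrsns" already present; 0 new (none)
  "lslnnrlnl" → prefix "lslnn" already present; 4 new (r, l, n, l)
  "lsnnss" → prefix "lsnn" already present; 2 new (s, s)
Total nodes = 4 + 4 + 6 + 0 + 0 + 5 + 4 + 5 + 6 + 8 + 8 + 7 + 0 + 4 + 2 = 63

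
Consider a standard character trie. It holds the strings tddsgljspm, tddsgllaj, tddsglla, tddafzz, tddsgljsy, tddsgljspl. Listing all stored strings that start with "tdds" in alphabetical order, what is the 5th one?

DFS of the "tdds" subtree visits, in order: "tddsgljspl", "tddsgljspm", "tddsgljsy", "tddsglla", "tddsgllaj"
The 5th is tddsgllaj.

tddsgllaj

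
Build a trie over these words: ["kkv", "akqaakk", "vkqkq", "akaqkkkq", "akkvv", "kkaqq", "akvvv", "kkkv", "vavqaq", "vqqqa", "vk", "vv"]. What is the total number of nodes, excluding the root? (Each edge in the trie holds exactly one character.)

Insert word by word; a character creates a node only if that edge doesn't already exist:
  "kkv" → 3 new (k, k, v)
  "akqaakk" → 7 new (a, k, q, a, a, k, k)
  "vkqkq" → 5 new (v, k, q, k, q)
  "akaqkkkq" → prefix "ak" already present; 6 new (a, q, k, k, k, q)
  "akkvv" → prefix "ak" already present; 3 new (k, v, v)
  "kkaqq" → prefix "kk" already present; 3 new (a, q, q)
  "akvvv" → prefix "ak" already present; 3 new (v, v, v)
  "kkkv" → prefix "kk" already present; 2 new (k, v)
  "vavqaq" → prefix "v" already present; 5 new (a, v, q, a, q)
  "vqqqa" → prefix "v" already present; 4 new (q, q, q, a)
  "vk" → prefix "vk" already present; 0 new (none)
  "vv" → prefix "v" already present; 1 new (v)
Total nodes = 3 + 7 + 5 + 6 + 3 + 3 + 3 + 2 + 5 + 4 + 0 + 1 = 42

42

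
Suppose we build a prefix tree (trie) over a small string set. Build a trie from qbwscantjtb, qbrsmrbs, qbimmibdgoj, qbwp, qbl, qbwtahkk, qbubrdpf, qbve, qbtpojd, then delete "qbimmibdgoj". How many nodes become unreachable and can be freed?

A node on "qbimmibdgoj"'s path can go only if nothing else ends at it or branches off below it.
The suffix "immibdgoj" (9 nodes) is used only by "qbimmibdgoj"; the node for "qb" still has the child "w", so pruning stops there.
Nodes removed: 9

9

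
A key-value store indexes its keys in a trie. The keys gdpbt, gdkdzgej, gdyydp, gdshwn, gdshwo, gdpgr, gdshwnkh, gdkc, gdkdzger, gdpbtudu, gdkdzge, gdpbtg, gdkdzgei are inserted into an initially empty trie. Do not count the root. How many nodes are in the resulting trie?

31

For each word, the new-node count is its length minus the longest prefix already in the trie:
  "gdpbt" → 5 new (g, d, p, b, t)
  "gdkdzgej" → prefix "gd" already present; 6 new (k, d, z, g, e, j)
  "gdyydp" → prefix "gd" already present; 4 new (y, y, d, p)
  "gdshwn" → prefix "gd" already present; 4 new (s, h, w, n)
  "gdshwo" → prefix "gdshw" already present; 1 new (o)
  "gdpgr" → prefix "gdp" already present; 2 new (g, r)
  "gdshwnkh" → prefix "gdshwn" already present; 2 new (k, h)
  "gdkc" → prefix "gdk" already present; 1 new (c)
  "gdkdzger" → prefix "gdkdzge" already present; 1 new (r)
  "gdpbtudu" → prefix "gdpbt" already present; 3 new (u, d, u)
  "gdkdzge" → prefix "gdkdzge" already present; 0 new (none)
  "gdpbtg" → prefix "gdpbt" already present; 1 new (g)
  "gdkdzgei" → prefix "gdkdzge" already present; 1 new (i)
Total nodes = 5 + 6 + 4 + 4 + 1 + 2 + 2 + 1 + 1 + 3 + 0 + 1 + 1 = 31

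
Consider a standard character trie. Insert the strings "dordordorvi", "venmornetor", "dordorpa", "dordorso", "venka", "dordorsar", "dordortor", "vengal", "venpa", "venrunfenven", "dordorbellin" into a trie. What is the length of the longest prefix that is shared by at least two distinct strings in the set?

The deepest shared node is where two words last agree before diverging.
"dordorsar" and "dordorso" agree on "dordors" (7 characters) before diverging; nothing deeper is shared.
Longest shared-prefix length: 7

7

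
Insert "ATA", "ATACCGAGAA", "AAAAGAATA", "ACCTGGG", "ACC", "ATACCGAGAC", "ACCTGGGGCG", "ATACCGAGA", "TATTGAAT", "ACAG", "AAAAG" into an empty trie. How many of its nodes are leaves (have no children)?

A leaf is a node with no children — equivalently, the end of a word that is not a proper prefix of any other stored word.
Those words: "AAAAGAATA", "ACAG", "ACCTGGGGCG", "ATACCGAGAA", "ATACCGAGAC", "TATTGAAT"
Leaf count: 6

6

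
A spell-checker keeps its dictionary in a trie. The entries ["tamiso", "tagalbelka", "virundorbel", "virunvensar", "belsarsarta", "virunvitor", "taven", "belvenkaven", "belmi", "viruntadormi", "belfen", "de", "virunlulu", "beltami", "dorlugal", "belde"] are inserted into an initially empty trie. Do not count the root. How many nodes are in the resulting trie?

Count nodes per top-level branch (shared prefixes stored once):
  'b'-branch (belde, belfen, belmi, belsarsarta, beltami, belvenkaven): 30 nodes
  'd'-branch (de, dorlugal): 9 nodes
  't'-branch (tagalbelka, tamiso, taven): 17 nodes
  'v'-branch (virundorbel, virunlulu, viruntadormi, virunvensar, virunvitor): 32 nodes
Sum: 88

88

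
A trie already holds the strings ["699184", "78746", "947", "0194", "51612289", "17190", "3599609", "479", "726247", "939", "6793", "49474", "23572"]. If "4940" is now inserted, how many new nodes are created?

1

The longest prefix of "4940" already in the trie is "494" (length 3).
New nodes needed: |"4940"| − 3 = 4 − 3 = 1.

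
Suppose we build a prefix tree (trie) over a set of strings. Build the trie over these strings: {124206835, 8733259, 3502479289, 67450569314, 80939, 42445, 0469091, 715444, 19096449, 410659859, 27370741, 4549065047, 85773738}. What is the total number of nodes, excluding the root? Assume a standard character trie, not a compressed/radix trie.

98

For each word, the new-node count is its length minus the longest prefix already in the trie:
  "124206835" → 9 new (1, 2, 4, 2, 0, 6, 8, 3, 5)
  "8733259" → 7 new (8, 7, 3, 3, 2, 5, 9)
  "3502479289" → 10 new (3, 5, 0, 2, 4, 7, 9, 2, 8, 9)
  "67450569314" → 11 new (6, 7, 4, 5, 0, 5, 6, 9, 3, 1, 4)
  "80939" → prefix "8" already present; 4 new (0, 9, 3, 9)
  "42445" → 5 new (4, 2, 4, 4, 5)
  "0469091" → 7 new (0, 4, 6, 9, 0, 9, 1)
  "715444" → 6 new (7, 1, 5, 4, 4, 4)
  "19096449" → prefix "1" already present; 7 new (9, 0, 9, 6, 4, 4, 9)
  "410659859" → prefix "4" already present; 8 new (1, 0, 6, 5, 9, 8, 5, 9)
  "27370741" → 8 new (2, 7, 3, 7, 0, 7, 4, 1)
  "4549065047" → prefix "4" already present; 9 new (5, 4, 9, 0, 6, 5, 0, 4, 7)
  "85773738" → prefix "8" already present; 7 new (5, 7, 7, 3, 7, 3, 8)
Total nodes = 9 + 7 + 10 + 11 + 4 + 5 + 7 + 6 + 7 + 8 + 8 + 9 + 7 = 98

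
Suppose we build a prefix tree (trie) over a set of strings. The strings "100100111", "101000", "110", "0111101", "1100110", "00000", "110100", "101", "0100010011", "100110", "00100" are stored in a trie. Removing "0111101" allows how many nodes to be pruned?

5

Walk "0111101" from the leaf back toward the root, removing each node that no remaining word uses.
The suffix "11101" (5 nodes) is used only by "0111101"; the node for "01" still has the child "0", so pruning stops there.
Nodes removed: 5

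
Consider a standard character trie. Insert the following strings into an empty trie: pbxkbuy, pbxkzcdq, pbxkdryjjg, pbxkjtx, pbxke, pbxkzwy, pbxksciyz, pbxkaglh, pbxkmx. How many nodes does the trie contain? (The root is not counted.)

34

Insert word by word; a character creates a node only if that edge doesn't already exist:
  "pbxkbuy" → 7 new (p, b, x, k, b, u, y)
  "pbxkzcdq" → prefix "pbxk" already present; 4 new (z, c, d, q)
  "pbxkdryjjg" → prefix "pbxk" already present; 6 new (d, r, y, j, j, g)
  "pbxkjtx" → prefix "pbxk" already present; 3 new (j, t, x)
  "pbxke" → prefix "pbxk" already present; 1 new (e)
  "pbxkzwy" → prefix "pbxkz" already present; 2 new (w, y)
  "pbxksciyz" → prefix "pbxk" already present; 5 new (s, c, i, y, z)
  "pbxkaglh" → prefix "pbxk" already present; 4 new (a, g, l, h)
  "pbxkmx" → prefix "pbxk" already present; 2 new (m, x)
Total nodes = 7 + 4 + 6 + 3 + 1 + 2 + 5 + 4 + 2 = 34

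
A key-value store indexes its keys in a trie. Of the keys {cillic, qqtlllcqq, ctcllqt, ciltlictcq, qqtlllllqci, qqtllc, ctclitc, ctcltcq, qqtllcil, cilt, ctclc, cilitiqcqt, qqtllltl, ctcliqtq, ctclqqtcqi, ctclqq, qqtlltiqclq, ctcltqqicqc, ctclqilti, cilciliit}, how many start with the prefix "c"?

14

Walk to "c"; the words in its subtree are exactly those with that prefix.
Matches: "cilciliit", "cilitiqcqt", "cillic", "cilt", "ciltlictcq", "ctclc", "ctcliqtq", "ctclitc", "ctcllqt", "ctclqilti", "ctclqq", "ctclqqtcqi", "ctcltcq", "ctcltqqicqc"
Count: 14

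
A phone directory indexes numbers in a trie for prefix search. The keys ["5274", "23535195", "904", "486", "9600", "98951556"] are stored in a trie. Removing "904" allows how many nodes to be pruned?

A node on "904"'s path can go only if nothing else ends at it or branches off below it.
The suffix "04" (2 nodes) is used only by "904"; the node for "9" still has the child "6", so pruning stops there.
Nodes removed: 2

2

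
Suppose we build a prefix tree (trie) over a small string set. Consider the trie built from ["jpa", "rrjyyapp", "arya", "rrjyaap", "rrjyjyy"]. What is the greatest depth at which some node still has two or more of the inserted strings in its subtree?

4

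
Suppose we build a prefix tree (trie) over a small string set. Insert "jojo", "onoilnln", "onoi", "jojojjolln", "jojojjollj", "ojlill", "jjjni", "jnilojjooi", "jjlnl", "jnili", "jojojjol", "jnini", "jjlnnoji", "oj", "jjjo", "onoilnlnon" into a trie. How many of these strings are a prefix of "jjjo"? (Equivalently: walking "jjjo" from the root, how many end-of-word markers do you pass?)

Traverse "jjjo" character by character; count nodes along the way that are marked as word ends.
Prefixes of the query that are stored words: "jjjo"
Count: 1

1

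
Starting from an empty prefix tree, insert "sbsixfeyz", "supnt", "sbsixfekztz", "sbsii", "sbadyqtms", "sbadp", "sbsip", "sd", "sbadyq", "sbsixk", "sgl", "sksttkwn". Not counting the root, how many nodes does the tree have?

38

Trace insertions, counting only characters that open a new branch:
  "sbsixfeyz" → 9 new (s, b, s, i, x, f, e, y, z)
  "supnt" → prefix "s" already present; 4 new (u, p, n, t)
  "sbsixfekztz" → prefix "sbsixfe" already present; 4 new (k, z, t, z)
  "sbsii" → prefix "sbsi" already present; 1 new (i)
  "sbadyqtms" → prefix "sb" already present; 7 new (a, d, y, q, t, m, s)
  "sbadp" → prefix "sbad" already present; 1 new (p)
  "sbsip" → prefix "sbsi" already present; 1 new (p)
  "sd" → prefix "s" already present; 1 new (d)
  "sbadyq" → prefix "sbadyq" already present; 0 new (none)
  "sbsixk" → prefix "sbsix" already present; 1 new (k)
  "sgl" → prefix "s" already present; 2 new (g, l)
  "sksttkwn" → prefix "s" already present; 7 new (k, s, t, t, k, w, n)
Total nodes = 9 + 4 + 4 + 1 + 7 + 1 + 1 + 1 + 0 + 1 + 2 + 7 = 38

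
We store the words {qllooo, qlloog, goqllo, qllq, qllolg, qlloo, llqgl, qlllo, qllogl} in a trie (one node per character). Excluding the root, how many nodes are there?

25

Insert word by word; a character creates a node only if that edge doesn't already exist:
  "qllooo" → 6 new (q, l, l, o, o, o)
  "qlloog" → prefix "qlloo" already present; 1 new (g)
  "goqllo" → 6 new (g, o, q, l, l, o)
  "qllq" → prefix "qll" already present; 1 new (q)
  "qllolg" → prefix "qllo" already present; 2 new (l, g)
  "qlloo" → prefix "qlloo" already present; 0 new (none)
  "llqgl" → 5 new (l, l, q, g, l)
  "qlllo" → prefix "qll" already present; 2 new (l, o)
  "qllogl" → prefix "qllo" already present; 2 new (g, l)
Total nodes = 6 + 1 + 6 + 1 + 2 + 0 + 5 + 2 + 2 = 25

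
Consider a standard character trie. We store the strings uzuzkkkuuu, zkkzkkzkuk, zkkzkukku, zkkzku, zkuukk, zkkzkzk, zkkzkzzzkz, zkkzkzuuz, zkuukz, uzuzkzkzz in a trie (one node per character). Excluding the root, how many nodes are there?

42

Count nodes per top-level branch (shared prefixes stored once):
  'u'-branch (uzuzkkkuuu, uzuzkzkzz): 14 nodes
  'z'-branch (zkkzkkzkuk, zkkzku, zkkzkukku, zkkzkzk, zkkzkzuuz, zkkzkzzzkz, zkuukk, zkuukz): 28 nodes
Sum: 42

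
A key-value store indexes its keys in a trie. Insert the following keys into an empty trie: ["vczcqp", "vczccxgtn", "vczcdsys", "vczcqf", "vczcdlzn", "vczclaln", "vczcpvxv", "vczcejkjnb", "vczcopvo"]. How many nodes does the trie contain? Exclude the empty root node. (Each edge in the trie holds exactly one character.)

37

Trie structure (* marks end of a word):
(root)
└─ v
   └─ c
      └─ z
         └─ c
            ├─ c
            │  └─ x
            │     └─ g
            │        └─ t
            │           └─ n *
            ├─ d
            │  ├─ l
            │  │  └─ z
            │  │     └─ n *
            │  └─ s
            │     └─ y
            │        └─ s *
            ├─ e
            │  └─ j
            │     └─ k
            │        └─ j
            │           └─ n
            │              └─ b *
            ├─ l
            │  └─ a
            │     └─ l
            │        └─ n *
            ├─ o
            │  └─ p
            │     └─ v
            │        └─ o *
            ├─ p
            │  └─ v
            │     └─ x
            │        └─ v *
            └─ q
               ├─ f *
               └─ p *
Counting every labelled node above: 37.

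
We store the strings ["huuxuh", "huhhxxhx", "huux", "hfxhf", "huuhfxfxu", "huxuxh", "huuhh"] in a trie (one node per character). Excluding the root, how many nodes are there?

Trie structure (* marks end of a word):
(root)
└─ h
   ├─ f
   │  └─ x
   │     └─ h
   │        └─ f *
   └─ u
      ├─ h
      │  └─ h
      │     └─ x
      │        └─ x
      │           └─ h
      │              └─ x *
      ├─ u
      │  ├─ h
      │  │  ├─ f
      │  │  │  └─ x
      │  │  │     └─ f
      │  │  │        └─ x
      │  │  │           └─ u *
      │  │  └─ h *
      │  └─ x *
      │     └─ u
      │        └─ h *
      └─ x
         └─ u
            └─ x
               └─ h *
Counting every labelled node above: 27.

27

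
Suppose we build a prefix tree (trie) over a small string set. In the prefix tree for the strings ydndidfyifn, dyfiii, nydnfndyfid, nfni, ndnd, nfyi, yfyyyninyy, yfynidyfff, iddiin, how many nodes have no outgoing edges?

9

A leaf is a node with no children — equivalently, the end of a word that is not a proper prefix of any other stored word.
Those words: "dyfiii", "iddiin", "ndnd", "nfni", "nfyi", "nydnfndyfid", "ydndidfyifn", "yfynidyfff", "yfyyyninyy"
Leaf count: 9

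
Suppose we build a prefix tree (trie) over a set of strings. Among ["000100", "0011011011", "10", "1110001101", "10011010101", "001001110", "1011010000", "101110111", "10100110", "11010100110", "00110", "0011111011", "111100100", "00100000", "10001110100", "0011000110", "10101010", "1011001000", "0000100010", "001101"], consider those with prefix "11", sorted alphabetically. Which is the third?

111100100

DFS of the "11" subtree visits, in order: "11010100110", "1110001101", "111100100"
Position 3: 111100100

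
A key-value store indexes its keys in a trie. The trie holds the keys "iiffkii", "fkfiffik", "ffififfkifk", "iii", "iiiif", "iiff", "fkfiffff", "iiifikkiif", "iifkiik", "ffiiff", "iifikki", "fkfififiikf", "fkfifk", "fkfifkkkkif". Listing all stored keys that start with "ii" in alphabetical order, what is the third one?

iifikki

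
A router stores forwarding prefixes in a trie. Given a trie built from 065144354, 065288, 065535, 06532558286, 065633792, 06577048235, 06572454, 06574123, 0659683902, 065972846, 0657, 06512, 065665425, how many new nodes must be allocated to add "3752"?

4

No existing word starts with "3", so every character of "3752" needs a new node.
4 − 0 = 4 new nodes.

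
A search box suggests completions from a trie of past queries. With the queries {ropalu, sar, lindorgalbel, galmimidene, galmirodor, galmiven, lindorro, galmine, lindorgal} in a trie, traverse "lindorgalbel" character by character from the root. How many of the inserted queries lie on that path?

2

Walk "lindorgalbel" from the root; an end-of-word marker is hit whenever a stored word is a prefix of "lindorgalbel".
Prefixes of the query that are stored words: "lindorgal", "lindorgalbel"
Count: 2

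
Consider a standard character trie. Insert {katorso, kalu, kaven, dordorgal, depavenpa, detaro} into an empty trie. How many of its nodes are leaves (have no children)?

6

A leaf is a node with no children — equivalently, the end of a word that is not a proper prefix of any other stored word.
Those words: "depavenpa", "detaro", "dordorgal", "kalu", "katorso", "kaven"
Leaf count: 6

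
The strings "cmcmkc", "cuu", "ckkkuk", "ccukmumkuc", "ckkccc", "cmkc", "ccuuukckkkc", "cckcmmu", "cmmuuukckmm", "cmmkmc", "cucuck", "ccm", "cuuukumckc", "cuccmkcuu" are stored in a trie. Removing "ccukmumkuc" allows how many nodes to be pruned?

A node on "ccukmumkuc"'s path can go only if nothing else ends at it or branches off below it.
The suffix "kmumkuc" (7 nodes) is used only by "ccukmumkuc"; the node for "ccu" still has the child "u", so pruning stops there.
Nodes removed: 7

7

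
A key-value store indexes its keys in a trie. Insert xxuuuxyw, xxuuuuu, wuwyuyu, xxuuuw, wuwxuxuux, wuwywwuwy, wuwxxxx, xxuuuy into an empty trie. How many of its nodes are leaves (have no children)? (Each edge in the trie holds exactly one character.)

A leaf is a node with no children — equivalently, the end of a word that is not a proper prefix of any other stored word.
Those words: "wuwxuxuux", "wuwxxxx", "wuwyuyu", "wuwywwuwy", "xxuuuuu", "xxuuuw", "xxuuuxyw", "xxuuuy"
Leaf count: 8

8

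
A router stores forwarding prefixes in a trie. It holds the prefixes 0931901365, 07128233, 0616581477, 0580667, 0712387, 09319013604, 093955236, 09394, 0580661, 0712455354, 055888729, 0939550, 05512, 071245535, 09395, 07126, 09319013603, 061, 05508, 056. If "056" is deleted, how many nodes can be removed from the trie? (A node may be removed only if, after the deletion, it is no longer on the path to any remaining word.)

Walk "056" from the leaf back toward the root, removing each node that no remaining word uses.
The suffix "6" (1 node) is used only by "056"; the node for "05" still has the child "8", so pruning stops there.
Nodes removed: 1

1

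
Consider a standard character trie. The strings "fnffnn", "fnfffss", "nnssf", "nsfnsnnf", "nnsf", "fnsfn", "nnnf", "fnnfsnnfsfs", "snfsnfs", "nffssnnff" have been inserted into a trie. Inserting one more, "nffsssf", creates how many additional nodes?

2

Walking "nffsssf" from the root, the first 5 characters ("nffss") follow existing edges; "s" is the first miss.
Each of the 2 remaining characters creates one node.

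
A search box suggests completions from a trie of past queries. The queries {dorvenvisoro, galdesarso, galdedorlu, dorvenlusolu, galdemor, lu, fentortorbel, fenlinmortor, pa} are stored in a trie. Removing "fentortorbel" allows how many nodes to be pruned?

Walk "fentortorbel" from the leaf back toward the root, removing each node that no remaining word uses.
The suffix "tortorbel" (9 nodes) is used only by "fentortorbel"; the node for "fen" still has the child "l", so pruning stops there.
Nodes removed: 9

9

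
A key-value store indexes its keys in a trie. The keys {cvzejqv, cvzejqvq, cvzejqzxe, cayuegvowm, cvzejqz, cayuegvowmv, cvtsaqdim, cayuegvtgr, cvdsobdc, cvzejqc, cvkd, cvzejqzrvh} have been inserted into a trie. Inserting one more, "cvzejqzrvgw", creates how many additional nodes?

2

The longest prefix of "cvzejqzrvgw" already in the trie is "cvzejqzrv" (length 9).
Each of the 2 remaining characters creates one node.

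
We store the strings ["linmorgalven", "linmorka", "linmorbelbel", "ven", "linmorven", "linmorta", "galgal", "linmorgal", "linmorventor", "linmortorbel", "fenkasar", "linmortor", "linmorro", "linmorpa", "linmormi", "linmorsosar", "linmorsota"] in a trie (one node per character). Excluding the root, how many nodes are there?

63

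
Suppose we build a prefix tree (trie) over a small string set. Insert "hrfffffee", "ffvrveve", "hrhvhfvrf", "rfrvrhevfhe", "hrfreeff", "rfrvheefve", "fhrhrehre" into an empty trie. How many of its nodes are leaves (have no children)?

7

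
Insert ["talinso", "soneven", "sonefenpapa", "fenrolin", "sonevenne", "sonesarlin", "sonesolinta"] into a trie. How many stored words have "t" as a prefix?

Walk to "t"; the words in its subtree are exactly those with that prefix.
Matches: "talinso"
Count: 1

1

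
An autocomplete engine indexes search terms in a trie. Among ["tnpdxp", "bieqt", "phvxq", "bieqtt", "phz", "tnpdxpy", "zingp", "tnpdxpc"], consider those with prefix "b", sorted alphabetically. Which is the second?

bieqtt

Filter for "b…" and sort: "bieqt", "bieqtt"
The 2nd is bieqtt.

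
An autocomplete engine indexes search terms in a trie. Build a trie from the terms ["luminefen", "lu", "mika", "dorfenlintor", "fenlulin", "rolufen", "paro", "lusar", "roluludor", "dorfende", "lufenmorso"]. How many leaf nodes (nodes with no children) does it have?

10

Leaves are exactly the stored words that no other stored word extends.
Those words: "dorfende", "dorfenlintor", "fenlulin", "lufenmorso", "luminefen", "lusar", "mika", "paro", "rolufen", "roluludor"
Leaf count: 10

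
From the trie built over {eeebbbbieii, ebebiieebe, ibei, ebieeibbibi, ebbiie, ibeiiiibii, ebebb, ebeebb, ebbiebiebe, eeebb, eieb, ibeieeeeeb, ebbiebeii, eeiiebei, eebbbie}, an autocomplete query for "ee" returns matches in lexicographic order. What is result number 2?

Words with prefix "ee", in lexicographic order: "eebbbie", "eeebb", "eeebbbbieii", "eeiiebei"
The 2nd is eeebb.

eeebb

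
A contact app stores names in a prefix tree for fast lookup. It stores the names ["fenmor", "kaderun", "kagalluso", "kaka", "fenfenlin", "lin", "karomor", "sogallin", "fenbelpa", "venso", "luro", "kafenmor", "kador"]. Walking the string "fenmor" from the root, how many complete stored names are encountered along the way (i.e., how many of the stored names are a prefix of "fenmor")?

1

Walk "fenmor" from the root; an end-of-word marker is hit whenever a stored word is a prefix of "fenmor".
Prefixes of the query that are stored words: "fenmor"
Count: 1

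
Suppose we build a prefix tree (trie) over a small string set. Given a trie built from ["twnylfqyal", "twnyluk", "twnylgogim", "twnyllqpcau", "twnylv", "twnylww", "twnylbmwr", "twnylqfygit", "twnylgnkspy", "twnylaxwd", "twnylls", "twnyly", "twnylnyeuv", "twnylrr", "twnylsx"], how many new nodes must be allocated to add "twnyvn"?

2

The longest prefix of "twnyvn" already in the trie is "twny" (length 4).
So 6 − 4 = 2 new nodes.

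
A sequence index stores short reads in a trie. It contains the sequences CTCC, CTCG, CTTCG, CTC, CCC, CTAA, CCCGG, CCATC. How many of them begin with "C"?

8

Traverse to the node for "C", then collect every word in that subtree.
Words under "C": CCATC, CCC, CCCGG, CTAA, CTC, CTCC, CTCG, CTTCG
Count: 8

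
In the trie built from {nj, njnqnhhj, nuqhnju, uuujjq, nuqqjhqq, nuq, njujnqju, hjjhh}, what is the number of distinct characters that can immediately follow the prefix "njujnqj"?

The children of the "njujnqj" node are the distinct next characters among strings starting with "njujnqj".
Characters that immediately follow "njujnqj" among the stored strings: {u}.
That node has 1 child edge.

1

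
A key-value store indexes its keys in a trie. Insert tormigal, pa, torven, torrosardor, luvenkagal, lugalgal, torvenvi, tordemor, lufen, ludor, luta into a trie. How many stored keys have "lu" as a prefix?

5

Filter for entries beginning with "lu":
Matches: "ludor", "lufen", "lugalgal", "luta", "luvenkagal"
Count: 5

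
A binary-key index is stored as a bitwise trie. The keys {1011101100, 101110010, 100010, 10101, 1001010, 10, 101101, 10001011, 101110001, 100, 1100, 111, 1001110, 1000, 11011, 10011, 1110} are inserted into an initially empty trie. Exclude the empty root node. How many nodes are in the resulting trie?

39

Count nodes per top-level branch (shared prefixes stored once):
  '1'-branch (10, 100, 1000, 100010, 10001011, 1001010, 10011, 1001110, 10101, 101101, 101110001, 101110010, 1011101100, 1100, 11011, 111, 1110): 39 nodes
Sum: 39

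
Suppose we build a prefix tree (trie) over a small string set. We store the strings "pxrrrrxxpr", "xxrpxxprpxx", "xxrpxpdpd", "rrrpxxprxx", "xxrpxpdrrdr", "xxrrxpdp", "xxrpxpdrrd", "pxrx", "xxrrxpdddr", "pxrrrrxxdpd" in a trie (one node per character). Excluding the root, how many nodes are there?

Trace insertions, counting only characters that open a new branch:
  "pxrrrrxxpr" → 10 new (p, x, r, r, r, r, x, x, p, r)
  "xxrpxxprpxx" → 11 new (x, x, r, p, x, x, p, r, p, x, x)
  "xxrpxpdpd" → prefix "xxrpx" already present; 4 new (p, d, p, d)
  "rrrpxxprxx" → 10 new (r, r, r, p, x, x, p, r, x, x)
  "xxrpxpdrrdr" → prefix "xxrpxpd" already present; 4 new (r, r, d, r)
  "xxrrxpdp" → prefix "xxr" already present; 5 new (r, x, p, d, p)
  "xxrpxpdrrd" → prefix "xxrpxpdrrd" already present; 0 new (none)
  "pxrx" → prefix "pxr" already present; 1 new (x)
  "xxrrxpdddr" → prefix "xxrrxpd" already present; 3 new (d, d, r)
  "pxrrrrxxdpd" → prefix "pxrrrrxx" already present; 3 new (d, p, d)
Total nodes = 10 + 11 + 4 + 10 + 4 + 5 + 0 + 1 + 3 + 3 = 51

51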